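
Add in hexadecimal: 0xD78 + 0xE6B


Align and add column by column (LSB to MSB, each column mod 16 with carry):
  0D78
+ 0E6B
  ----
  col 0: 8(8) + B(11) + 0 (carry in) = 19 → 3(3), carry out 1
  col 1: 7(7) + 6(6) + 1 (carry in) = 14 → E(14), carry out 0
  col 2: D(13) + E(14) + 0 (carry in) = 27 → B(11), carry out 1
  col 3: 0(0) + 0(0) + 1 (carry in) = 1 → 1(1), carry out 0
Reading digits MSB→LSB: 1BE3
Strip leading zeros: 1BE3
= 0x1BE3


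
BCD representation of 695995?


Each digit → 4-bit binary:
  6 → 0110
  9 → 1001
  5 → 0101
  9 → 1001
  9 → 1001
  5 → 0101
= 0110 1001 0101 1001 1001 0101


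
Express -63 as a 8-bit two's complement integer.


Original: 00111111
Step 1 - Invert all bits: 11000000
Step 2 - Add 1: 11000000 + 1
= 11000001 (represents -63)


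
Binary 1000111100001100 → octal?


Group into 3-bit groups: 001000111100001100
  001 = 1
  000 = 0
  111 = 7
  100 = 4
  001 = 1
  100 = 4
= 0o107414


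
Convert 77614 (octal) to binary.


Each octal digit → 3 binary bits:
  7 = 111
  7 = 111
  6 = 110
  1 = 001
  4 = 100
Concatenate: 111 111 110 001 100
= 111111110001100


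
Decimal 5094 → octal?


Divide by 8 repeatedly:
5094 ÷ 8 = 636 remainder 6
636 ÷ 8 = 79 remainder 4
79 ÷ 8 = 9 remainder 7
9 ÷ 8 = 1 remainder 1
1 ÷ 8 = 0 remainder 1
Reading remainders bottom-up:
= 0o11746


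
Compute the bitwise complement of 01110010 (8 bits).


Original: 01110010
Invert all bits:
  bit 0: 0 → 1
  bit 1: 1 → 0
  bit 2: 1 → 0
  bit 3: 1 → 0
  bit 4: 0 → 1
  bit 5: 0 → 1
  bit 6: 1 → 0
  bit 7: 0 → 1
= 10001101


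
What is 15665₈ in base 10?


Positional values:
Position 0: 5 × 8^0 = 5
Position 1: 6 × 8^1 = 48
Position 2: 6 × 8^2 = 384
Position 3: 5 × 8^3 = 2560
Position 4: 1 × 8^4 = 4096
Sum = 5 + 48 + 384 + 2560 + 4096
= 7093


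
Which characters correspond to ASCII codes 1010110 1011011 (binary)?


Codes (binary): 1010110 1011011
Per-code ASCII lookup:
  1010110 = 86  (range 65-90: uppercase, 86 - 65 = 21) → 'V'
  1011011 = 91  (special character) → '['
= 'V['


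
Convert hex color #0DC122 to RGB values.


Hex: #0DC122
R = 0D₁₆ = 13
G = C1₁₆ = 193
B = 22₁₆ = 34
= RGB(13, 193, 34)


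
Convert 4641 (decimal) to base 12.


Divide by 12 repeatedly:
4641 ÷ 12 = 386 remainder 9
386 ÷ 12 = 32 remainder 2
32 ÷ 12 = 2 remainder 8
2 ÷ 12 = 0 remainder 2
Reading remainders bottom-up:
= 2829


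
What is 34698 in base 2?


Divide by 2 repeatedly:
34698 ÷ 2 = 17349 remainder 0
17349 ÷ 2 = 8674 remainder 1
8674 ÷ 2 = 4337 remainder 0
4337 ÷ 2 = 2168 remainder 1
2168 ÷ 2 = 1084 remainder 0
1084 ÷ 2 = 542 remainder 0
542 ÷ 2 = 271 remainder 0
271 ÷ 2 = 135 remainder 1
135 ÷ 2 = 67 remainder 1
67 ÷ 2 = 33 remainder 1
33 ÷ 2 = 16 remainder 1
16 ÷ 2 = 8 remainder 0
8 ÷ 2 = 4 remainder 0
4 ÷ 2 = 2 remainder 0
2 ÷ 2 = 1 remainder 0
1 ÷ 2 = 0 remainder 1
Reading remainders bottom-up:
= 1000011110001010


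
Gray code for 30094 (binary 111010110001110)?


Binary: 111010110001110
Gray code: G = B XOR (B >> 1)
B >> 1 = 011101011000111
111010110001110 XOR 011101011000111:
  1 XOR 0 = 1
  1 XOR 1 = 0
  1 XOR 1 = 0
  0 XOR 1 = 1
  1 XOR 0 = 1
  0 XOR 1 = 1
  1 XOR 0 = 1
  1 XOR 1 = 0
  0 XOR 1 = 1
  0 XOR 0 = 0
  0 XOR 0 = 0
  1 XOR 0 = 1
  1 XOR 1 = 0
  1 XOR 1 = 0
  0 XOR 1 = 1
= 100111101001001


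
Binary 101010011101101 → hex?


Group into 4-bit nibbles: 0101010011101101
  0101 = 5
  0100 = 4
  1110 = E
  1101 = D
= 0x54ED


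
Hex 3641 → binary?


Each hex digit → 4 binary bits:
  3 = 0011
  6 = 0110
  4 = 0100
  1 = 0001
Concatenate: 0011 0110 0100 0001
= 0011011001000001


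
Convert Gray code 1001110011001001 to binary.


Gray code: 1001110011001001
MSB stays the same: 1
Each subsequent bit = prev_binary XOR current_gray:
  B[1] = 1 XOR 0 = 1
  B[2] = 1 XOR 0 = 1
  B[3] = 1 XOR 1 = 0
  B[4] = 0 XOR 1 = 1
  B[5] = 1 XOR 1 = 0
  B[6] = 0 XOR 0 = 0
  B[7] = 0 XOR 0 = 0
  B[8] = 0 XOR 1 = 1
  B[9] = 1 XOR 1 = 0
  B[10] = 0 XOR 0 = 0
  B[11] = 0 XOR 0 = 0
  B[12] = 0 XOR 1 = 1
  B[13] = 1 XOR 0 = 1
  B[14] = 1 XOR 0 = 1
  B[15] = 1 XOR 1 = 0
= 1110100010001110 (59534 decimal)


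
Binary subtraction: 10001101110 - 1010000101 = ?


Align and subtract column by column (LSB to MSB, borrowing when needed):
  10001101110
- 01010000101
  -----------
  col 0: (0 - 0 borrow-in) - 1 → borrow from next column: (0+2) - 1 = 1, borrow out 1
  col 1: (1 - 1 borrow-in) - 0 → 0 - 0 = 0, borrow out 0
  col 2: (1 - 0 borrow-in) - 1 → 1 - 1 = 0, borrow out 0
  col 3: (1 - 0 borrow-in) - 0 → 1 - 0 = 1, borrow out 0
  col 4: (0 - 0 borrow-in) - 0 → 0 - 0 = 0, borrow out 0
  col 5: (1 - 0 borrow-in) - 0 → 1 - 0 = 1, borrow out 0
  col 6: (1 - 0 borrow-in) - 0 → 1 - 0 = 1, borrow out 0
  col 7: (0 - 0 borrow-in) - 1 → borrow from next column: (0+2) - 1 = 1, borrow out 1
  col 8: (0 - 1 borrow-in) - 0 → borrow from next column: (-1+2) - 0 = 1, borrow out 1
  col 9: (0 - 1 borrow-in) - 1 → borrow from next column: (-1+2) - 1 = 0, borrow out 1
  col 10: (1 - 1 borrow-in) - 0 → 0 - 0 = 0, borrow out 0
Reading bits MSB→LSB: 00111101001
Strip leading zeros: 111101001
= 111101001


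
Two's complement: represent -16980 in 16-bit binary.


Original: 0100001001010100
Step 1 - Invert all bits: 1011110110101011
Step 2 - Add 1: 1011110110101011 + 1
= 1011110110101100 (represents -16980)


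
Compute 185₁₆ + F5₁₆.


Align and add column by column (LSB to MSB, each column mod 16 with carry):
  0185
+ 00F5
  ----
  col 0: 5(5) + 5(5) + 0 (carry in) = 10 → A(10), carry out 0
  col 1: 8(8) + F(15) + 0 (carry in) = 23 → 7(7), carry out 1
  col 2: 1(1) + 0(0) + 1 (carry in) = 2 → 2(2), carry out 0
  col 3: 0(0) + 0(0) + 0 (carry in) = 0 → 0(0), carry out 0
Reading digits MSB→LSB: 027A
Strip leading zeros: 27A
= 0x27A


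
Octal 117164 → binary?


Each octal digit → 3 binary bits:
  1 = 001
  1 = 001
  7 = 111
  1 = 001
  6 = 110
  4 = 100
Concatenate: 001 001 111 001 110 100
= 001001111001110100


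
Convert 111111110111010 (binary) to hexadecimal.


Group into 4-bit nibbles: 0111111110111010
  0111 = 7
  1111 = F
  1011 = B
  1010 = A
= 0x7FBA


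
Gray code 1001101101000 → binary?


Gray code: 1001101101000
MSB stays the same: 1
Each subsequent bit = prev_binary XOR current_gray:
  B[1] = 1 XOR 0 = 1
  B[2] = 1 XOR 0 = 1
  B[3] = 1 XOR 1 = 0
  B[4] = 0 XOR 1 = 1
  B[5] = 1 XOR 0 = 1
  B[6] = 1 XOR 1 = 0
  B[7] = 0 XOR 1 = 1
  B[8] = 1 XOR 0 = 1
  B[9] = 1 XOR 1 = 0
  B[10] = 0 XOR 0 = 0
  B[11] = 0 XOR 0 = 0
  B[12] = 0 XOR 0 = 0
= 1110110110000 (7600 decimal)


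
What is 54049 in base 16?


Divide by 16 repeatedly:
54049 ÷ 16 = 3378 remainder 1 (1)
3378 ÷ 16 = 211 remainder 2 (2)
211 ÷ 16 = 13 remainder 3 (3)
13 ÷ 16 = 0 remainder 13 (D)
Reading remainders bottom-up:
= 0xD321


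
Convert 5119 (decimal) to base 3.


Divide by 3 repeatedly:
5119 ÷ 3 = 1706 remainder 1
1706 ÷ 3 = 568 remainder 2
568 ÷ 3 = 189 remainder 1
189 ÷ 3 = 63 remainder 0
63 ÷ 3 = 21 remainder 0
21 ÷ 3 = 7 remainder 0
7 ÷ 3 = 2 remainder 1
2 ÷ 3 = 0 remainder 2
Reading remainders bottom-up:
= 21000121


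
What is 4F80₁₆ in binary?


Each hex digit → 4 binary bits:
  4 = 0100
  F = 1111
  8 = 1000
  0 = 0000
Concatenate: 0100 1111 1000 0000
= 0100111110000000


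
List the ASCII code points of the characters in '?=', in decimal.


String: '?='  (2 characters)
Per-character ASCII lookup:
  '?': special character: '?' = 63
  '=': special character: '=' = 61
= 63 61


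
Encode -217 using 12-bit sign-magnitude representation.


Sign bit: 1 (negative)
Magnitude: 217 = 00011011001
= 100011011001


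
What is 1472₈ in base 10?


Positional values:
Position 0: 2 × 8^0 = 2
Position 1: 7 × 8^1 = 56
Position 2: 4 × 8^2 = 256
Position 3: 1 × 8^3 = 512
Sum = 2 + 56 + 256 + 512
= 826


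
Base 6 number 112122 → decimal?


Positional values (base 6):
  2 × 6^0 = 2 × 1 = 2
  2 × 6^1 = 2 × 6 = 12
  1 × 6^2 = 1 × 36 = 36
  2 × 6^3 = 2 × 216 = 432
  1 × 6^4 = 1 × 1296 = 1296
  1 × 6^5 = 1 × 7776 = 7776
Sum = 2 + 12 + 36 + 432 + 1296 + 7776
= 9554


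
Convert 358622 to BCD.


Each digit → 4-bit binary:
  3 → 0011
  5 → 0101
  8 → 1000
  6 → 0110
  2 → 0010
  2 → 0010
= 0011 0101 1000 0110 0010 0010


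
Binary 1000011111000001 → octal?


Group into 3-bit groups: 001000011111000001
  001 = 1
  000 = 0
  011 = 3
  111 = 7
  000 = 0
  001 = 1
= 0o103701


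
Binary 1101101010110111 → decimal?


Positional values:
Bit 0: 1 × 2^0 = 1
Bit 1: 1 × 2^1 = 2
Bit 2: 1 × 2^2 = 4
Bit 4: 1 × 2^4 = 16
Bit 5: 1 × 2^5 = 32
Bit 7: 1 × 2^7 = 128
Bit 9: 1 × 2^9 = 512
Bit 11: 1 × 2^11 = 2048
Bit 12: 1 × 2^12 = 4096
Bit 14: 1 × 2^14 = 16384
Bit 15: 1 × 2^15 = 32768
Sum = 1 + 2 + 4 + 16 + 32 + 128 + 512 + 2048 + 4096 + 16384 + 32768
= 55991


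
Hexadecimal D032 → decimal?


Positional values:
Position 0: 2 × 16^0 = 2 × 1 = 2
Position 1: 3 × 16^1 = 3 × 16 = 48
Position 2: 0 × 16^2 = 0 × 256 = 0
Position 3: D × 16^3 = 13 × 4096 = 53248
Sum = 2 + 48 + 0 + 53248
= 53298


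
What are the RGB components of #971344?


Hex: #971344
R = 97₁₆ = 151
G = 13₁₆ = 19
B = 44₁₆ = 68
= RGB(151, 19, 68)


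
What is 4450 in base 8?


Divide by 8 repeatedly:
4450 ÷ 8 = 556 remainder 2
556 ÷ 8 = 69 remainder 4
69 ÷ 8 = 8 remainder 5
8 ÷ 8 = 1 remainder 0
1 ÷ 8 = 0 remainder 1
Reading remainders bottom-up:
= 0o10542


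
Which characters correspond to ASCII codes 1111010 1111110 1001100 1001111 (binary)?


Codes (binary): 1111010 1111110 1001100 1001111
Per-code ASCII lookup:
  1111010 = 122  (range 97-122: lowercase, 122 - 97 = 25) → 'z'
  1111110 = 126  (special character) → '~'
  1001100 = 76  (range 65-90: uppercase, 76 - 65 = 11) → 'L'
  1001111 = 79  (range 65-90: uppercase, 79 - 65 = 14) → 'O'
= 'z~LO'


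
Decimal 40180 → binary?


Divide by 2 repeatedly:
40180 ÷ 2 = 20090 remainder 0
20090 ÷ 2 = 10045 remainder 0
10045 ÷ 2 = 5022 remainder 1
5022 ÷ 2 = 2511 remainder 0
2511 ÷ 2 = 1255 remainder 1
1255 ÷ 2 = 627 remainder 1
627 ÷ 2 = 313 remainder 1
313 ÷ 2 = 156 remainder 1
156 ÷ 2 = 78 remainder 0
78 ÷ 2 = 39 remainder 0
39 ÷ 2 = 19 remainder 1
19 ÷ 2 = 9 remainder 1
9 ÷ 2 = 4 remainder 1
4 ÷ 2 = 2 remainder 0
2 ÷ 2 = 1 remainder 0
1 ÷ 2 = 0 remainder 1
Reading remainders bottom-up:
= 1001110011110100


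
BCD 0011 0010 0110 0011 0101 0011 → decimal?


Each 4-bit group → digit:
  0011 → 3
  0010 → 2
  0110 → 6
  0011 → 3
  0101 → 5
  0011 → 3
= 326353


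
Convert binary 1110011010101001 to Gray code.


Binary: 1110011010101001
Gray code: G = B XOR (B >> 1)
B >> 1 = 0111001101010100
1110011010101001 XOR 0111001101010100:
  1 XOR 0 = 1
  1 XOR 1 = 0
  1 XOR 1 = 0
  0 XOR 1 = 1
  0 XOR 0 = 0
  1 XOR 0 = 1
  1 XOR 1 = 0
  0 XOR 1 = 1
  1 XOR 0 = 1
  0 XOR 1 = 1
  1 XOR 0 = 1
  0 XOR 1 = 1
  1 XOR 0 = 1
  0 XOR 1 = 1
  0 XOR 0 = 0
  1 XOR 0 = 1
= 1001010111111101


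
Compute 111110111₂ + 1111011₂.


Align and add column by column (LSB to MSB, carry propagating):
  0111110111
+ 0001111011
  ----------
  col 0: 1 + 1 + 0 (carry in) = 2 → bit 0, carry out 1
  col 1: 1 + 1 + 1 (carry in) = 3 → bit 1, carry out 1
  col 2: 1 + 0 + 1 (carry in) = 2 → bit 0, carry out 1
  col 3: 0 + 1 + 1 (carry in) = 2 → bit 0, carry out 1
  col 4: 1 + 1 + 1 (carry in) = 3 → bit 1, carry out 1
  col 5: 1 + 1 + 1 (carry in) = 3 → bit 1, carry out 1
  col 6: 1 + 1 + 1 (carry in) = 3 → bit 1, carry out 1
  col 7: 1 + 0 + 1 (carry in) = 2 → bit 0, carry out 1
  col 8: 1 + 0 + 1 (carry in) = 2 → bit 0, carry out 1
  col 9: 0 + 0 + 1 (carry in) = 1 → bit 1, carry out 0
Reading bits MSB→LSB: 1001110010
Strip leading zeros: 1001110010
= 1001110010


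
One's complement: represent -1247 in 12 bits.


Original: 010011011111
Invert all bits:
  bit 0: 0 → 1
  bit 1: 1 → 0
  bit 2: 0 → 1
  bit 3: 0 → 1
  bit 4: 1 → 0
  bit 5: 1 → 0
  bit 6: 0 → 1
  bit 7: 1 → 0
  bit 8: 1 → 0
  bit 9: 1 → 0
  bit 10: 1 → 0
  bit 11: 1 → 0
= 101100100000


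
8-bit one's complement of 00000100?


Original: 00000100
Invert all bits:
  bit 0: 0 → 1
  bit 1: 0 → 1
  bit 2: 0 → 1
  bit 3: 0 → 1
  bit 4: 0 → 1
  bit 5: 1 → 0
  bit 6: 0 → 1
  bit 7: 0 → 1
= 11111011


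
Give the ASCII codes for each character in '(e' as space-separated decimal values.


String: '(e'  (2 characters)
Per-character ASCII lookup:
  '(': special character: '(' = 40
  'e': lowercase starts at 97: 'e' = 97 + 4 = 101
= 40 101


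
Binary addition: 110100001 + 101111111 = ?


Align and add column by column (LSB to MSB, carry propagating):
  0110100001
+ 0101111111
  ----------
  col 0: 1 + 1 + 0 (carry in) = 2 → bit 0, carry out 1
  col 1: 0 + 1 + 1 (carry in) = 2 → bit 0, carry out 1
  col 2: 0 + 1 + 1 (carry in) = 2 → bit 0, carry out 1
  col 3: 0 + 1 + 1 (carry in) = 2 → bit 0, carry out 1
  col 4: 0 + 1 + 1 (carry in) = 2 → bit 0, carry out 1
  col 5: 1 + 1 + 1 (carry in) = 3 → bit 1, carry out 1
  col 6: 0 + 1 + 1 (carry in) = 2 → bit 0, carry out 1
  col 7: 1 + 0 + 1 (carry in) = 2 → bit 0, carry out 1
  col 8: 1 + 1 + 1 (carry in) = 3 → bit 1, carry out 1
  col 9: 0 + 0 + 1 (carry in) = 1 → bit 1, carry out 0
Reading bits MSB→LSB: 1100100000
Strip leading zeros: 1100100000
= 1100100000


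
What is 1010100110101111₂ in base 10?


Positional values:
Bit 0: 1 × 2^0 = 1
Bit 1: 1 × 2^1 = 2
Bit 2: 1 × 2^2 = 4
Bit 3: 1 × 2^3 = 8
Bit 5: 1 × 2^5 = 32
Bit 7: 1 × 2^7 = 128
Bit 8: 1 × 2^8 = 256
Bit 11: 1 × 2^11 = 2048
Bit 13: 1 × 2^13 = 8192
Bit 15: 1 × 2^15 = 32768
Sum = 1 + 2 + 4 + 8 + 32 + 128 + 256 + 2048 + 8192 + 32768
= 43439


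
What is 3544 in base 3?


Divide by 3 repeatedly:
3544 ÷ 3 = 1181 remainder 1
1181 ÷ 3 = 393 remainder 2
393 ÷ 3 = 131 remainder 0
131 ÷ 3 = 43 remainder 2
43 ÷ 3 = 14 remainder 1
14 ÷ 3 = 4 remainder 2
4 ÷ 3 = 1 remainder 1
1 ÷ 3 = 0 remainder 1
Reading remainders bottom-up:
= 11212021


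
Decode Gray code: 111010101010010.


Gray code: 111010101010010
MSB stays the same: 1
Each subsequent bit = prev_binary XOR current_gray:
  B[1] = 1 XOR 1 = 0
  B[2] = 0 XOR 1 = 1
  B[3] = 1 XOR 0 = 1
  B[4] = 1 XOR 1 = 0
  B[5] = 0 XOR 0 = 0
  B[6] = 0 XOR 1 = 1
  B[7] = 1 XOR 0 = 1
  B[8] = 1 XOR 1 = 0
  B[9] = 0 XOR 0 = 0
  B[10] = 0 XOR 1 = 1
  B[11] = 1 XOR 0 = 1
  B[12] = 1 XOR 0 = 1
  B[13] = 1 XOR 1 = 0
  B[14] = 0 XOR 0 = 0
= 101100110011100 (22940 decimal)


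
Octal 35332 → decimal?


Positional values:
Position 0: 2 × 8^0 = 2
Position 1: 3 × 8^1 = 24
Position 2: 3 × 8^2 = 192
Position 3: 5 × 8^3 = 2560
Position 4: 3 × 8^4 = 12288
Sum = 2 + 24 + 192 + 2560 + 12288
= 15066


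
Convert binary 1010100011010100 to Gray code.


Binary: 1010100011010100
Gray code: G = B XOR (B >> 1)
B >> 1 = 0101010001101010
1010100011010100 XOR 0101010001101010:
  1 XOR 0 = 1
  0 XOR 1 = 1
  1 XOR 0 = 1
  0 XOR 1 = 1
  1 XOR 0 = 1
  0 XOR 1 = 1
  0 XOR 0 = 0
  0 XOR 0 = 0
  1 XOR 0 = 1
  1 XOR 1 = 0
  0 XOR 1 = 1
  1 XOR 0 = 1
  0 XOR 1 = 1
  1 XOR 0 = 1
  0 XOR 1 = 1
  0 XOR 0 = 0
= 1111110010111110


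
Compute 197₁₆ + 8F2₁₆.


Align and add column by column (LSB to MSB, each column mod 16 with carry):
  0197
+ 08F2
  ----
  col 0: 7(7) + 2(2) + 0 (carry in) = 9 → 9(9), carry out 0
  col 1: 9(9) + F(15) + 0 (carry in) = 24 → 8(8), carry out 1
  col 2: 1(1) + 8(8) + 1 (carry in) = 10 → A(10), carry out 0
  col 3: 0(0) + 0(0) + 0 (carry in) = 0 → 0(0), carry out 0
Reading digits MSB→LSB: 0A89
Strip leading zeros: A89
= 0xA89


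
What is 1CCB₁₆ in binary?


Each hex digit → 4 binary bits:
  1 = 0001
  C = 1100
  C = 1100
  B = 1011
Concatenate: 0001 1100 1100 1011
= 0001110011001011


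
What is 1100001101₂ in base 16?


Group into 4-bit nibbles: 001100001101
  0011 = 3
  0000 = 0
  1101 = D
= 0x30D


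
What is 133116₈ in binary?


Each octal digit → 3 binary bits:
  1 = 001
  3 = 011
  3 = 011
  1 = 001
  1 = 001
  6 = 110
Concatenate: 001 011 011 001 001 110
= 001011011001001110


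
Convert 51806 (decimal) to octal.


Divide by 8 repeatedly:
51806 ÷ 8 = 6475 remainder 6
6475 ÷ 8 = 809 remainder 3
809 ÷ 8 = 101 remainder 1
101 ÷ 8 = 12 remainder 5
12 ÷ 8 = 1 remainder 4
1 ÷ 8 = 0 remainder 1
Reading remainders bottom-up:
= 0o145136


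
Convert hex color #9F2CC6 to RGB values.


Hex: #9F2CC6
R = 9F₁₆ = 159
G = 2C₁₆ = 44
B = C6₁₆ = 198
= RGB(159, 44, 198)


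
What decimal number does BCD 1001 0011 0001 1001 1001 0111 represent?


Each 4-bit group → digit:
  1001 → 9
  0011 → 3
  0001 → 1
  1001 → 9
  1001 → 9
  0111 → 7
= 931997


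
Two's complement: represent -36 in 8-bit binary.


Original: 00100100
Step 1 - Invert all bits: 11011011
Step 2 - Add 1: 11011011 + 1
= 11011100 (represents -36)


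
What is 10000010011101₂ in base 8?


Group into 3-bit groups: 010000010011101
  010 = 2
  000 = 0
  010 = 2
  011 = 3
  101 = 5
= 0o20235


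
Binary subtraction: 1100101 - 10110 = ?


Align and subtract column by column (LSB to MSB, borrowing when needed):
  1100101
- 0010110
  -------
  col 0: (1 - 0 borrow-in) - 0 → 1 - 0 = 1, borrow out 0
  col 1: (0 - 0 borrow-in) - 1 → borrow from next column: (0+2) - 1 = 1, borrow out 1
  col 2: (1 - 1 borrow-in) - 1 → borrow from next column: (0+2) - 1 = 1, borrow out 1
  col 3: (0 - 1 borrow-in) - 0 → borrow from next column: (-1+2) - 0 = 1, borrow out 1
  col 4: (0 - 1 borrow-in) - 1 → borrow from next column: (-1+2) - 1 = 0, borrow out 1
  col 5: (1 - 1 borrow-in) - 0 → 0 - 0 = 0, borrow out 0
  col 6: (1 - 0 borrow-in) - 0 → 1 - 0 = 1, borrow out 0
Reading bits MSB→LSB: 1001111
Strip leading zeros: 1001111
= 1001111


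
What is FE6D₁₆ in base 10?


Positional values:
Position 0: D × 16^0 = 13 × 1 = 13
Position 1: 6 × 16^1 = 6 × 16 = 96
Position 2: E × 16^2 = 14 × 256 = 3584
Position 3: F × 16^3 = 15 × 4096 = 61440
Sum = 13 + 96 + 3584 + 61440
= 65133


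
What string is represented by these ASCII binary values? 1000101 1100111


Codes (binary): 1000101 1100111
Per-code ASCII lookup:
  1000101 = 69  (range 65-90: uppercase, 69 - 65 = 4) → 'E'
  1100111 = 103  (range 97-122: lowercase, 103 - 97 = 6) → 'g'
= 'Eg'


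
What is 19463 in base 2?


Divide by 2 repeatedly:
19463 ÷ 2 = 9731 remainder 1
9731 ÷ 2 = 4865 remainder 1
4865 ÷ 2 = 2432 remainder 1
2432 ÷ 2 = 1216 remainder 0
1216 ÷ 2 = 608 remainder 0
608 ÷ 2 = 304 remainder 0
304 ÷ 2 = 152 remainder 0
152 ÷ 2 = 76 remainder 0
76 ÷ 2 = 38 remainder 0
38 ÷ 2 = 19 remainder 0
19 ÷ 2 = 9 remainder 1
9 ÷ 2 = 4 remainder 1
4 ÷ 2 = 2 remainder 0
2 ÷ 2 = 1 remainder 0
1 ÷ 2 = 0 remainder 1
Reading remainders bottom-up:
= 100110000000111


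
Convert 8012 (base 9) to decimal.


Positional values (base 9):
  2 × 9^0 = 2 × 1 = 2
  1 × 9^1 = 1 × 9 = 9
  0 × 9^2 = 0 × 81 = 0
  8 × 9^3 = 8 × 729 = 5832
Sum = 2 + 9 + 0 + 5832
= 5843


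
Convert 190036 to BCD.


Each digit → 4-bit binary:
  1 → 0001
  9 → 1001
  0 → 0000
  0 → 0000
  3 → 0011
  6 → 0110
= 0001 1001 0000 0000 0011 0110


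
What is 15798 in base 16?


Divide by 16 repeatedly:
15798 ÷ 16 = 987 remainder 6 (6)
987 ÷ 16 = 61 remainder 11 (B)
61 ÷ 16 = 3 remainder 13 (D)
3 ÷ 16 = 0 remainder 3 (3)
Reading remainders bottom-up:
= 0x3DB6


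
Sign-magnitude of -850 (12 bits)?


Sign bit: 1 (negative)
Magnitude: 850 = 01101010010
= 101101010010


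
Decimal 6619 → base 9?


Divide by 9 repeatedly:
6619 ÷ 9 = 735 remainder 4
735 ÷ 9 = 81 remainder 6
81 ÷ 9 = 9 remainder 0
9 ÷ 9 = 1 remainder 0
1 ÷ 9 = 0 remainder 1
Reading remainders bottom-up:
= 10064


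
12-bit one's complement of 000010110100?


Original: 000010110100
Invert all bits:
  bit 0: 0 → 1
  bit 1: 0 → 1
  bit 2: 0 → 1
  bit 3: 0 → 1
  bit 4: 1 → 0
  bit 5: 0 → 1
  bit 6: 1 → 0
  bit 7: 1 → 0
  bit 8: 0 → 1
  bit 9: 1 → 0
  bit 10: 0 → 1
  bit 11: 0 → 1
= 111101001011


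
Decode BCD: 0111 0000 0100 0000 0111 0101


Each 4-bit group → digit:
  0111 → 7
  0000 → 0
  0100 → 4
  0000 → 0
  0111 → 7
  0101 → 5
= 704075


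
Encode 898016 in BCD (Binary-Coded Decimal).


Each digit → 4-bit binary:
  8 → 1000
  9 → 1001
  8 → 1000
  0 → 0000
  1 → 0001
  6 → 0110
= 1000 1001 1000 0000 0001 0110


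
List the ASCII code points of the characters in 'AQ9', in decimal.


String: 'AQ9'  (3 characters)
Per-character ASCII lookup:
  'A': uppercase starts at 65: 'A' = 65 + 0 = 65
  'Q': uppercase starts at 65: 'Q' = 65 + 16 = 81
  '9': digits start at 48: '9' = 48 + 9 = 57
= 65 81 57


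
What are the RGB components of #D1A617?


Hex: #D1A617
R = D1₁₆ = 209
G = A6₁₆ = 166
B = 17₁₆ = 23
= RGB(209, 166, 23)


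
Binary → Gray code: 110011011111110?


Binary: 110011011111110
Gray code: G = B XOR (B >> 1)
B >> 1 = 011001101111111
110011011111110 XOR 011001101111111:
  1 XOR 0 = 1
  1 XOR 1 = 0
  0 XOR 1 = 1
  0 XOR 0 = 0
  1 XOR 0 = 1
  1 XOR 1 = 0
  0 XOR 1 = 1
  1 XOR 0 = 1
  1 XOR 1 = 0
  1 XOR 1 = 0
  1 XOR 1 = 0
  1 XOR 1 = 0
  1 XOR 1 = 0
  1 XOR 1 = 0
  0 XOR 1 = 1
= 101010110000001


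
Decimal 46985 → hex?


Divide by 16 repeatedly:
46985 ÷ 16 = 2936 remainder 9 (9)
2936 ÷ 16 = 183 remainder 8 (8)
183 ÷ 16 = 11 remainder 7 (7)
11 ÷ 16 = 0 remainder 11 (B)
Reading remainders bottom-up:
= 0xB789


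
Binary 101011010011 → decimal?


Positional values:
Bit 0: 1 × 2^0 = 1
Bit 1: 1 × 2^1 = 2
Bit 4: 1 × 2^4 = 16
Bit 6: 1 × 2^6 = 64
Bit 7: 1 × 2^7 = 128
Bit 9: 1 × 2^9 = 512
Bit 11: 1 × 2^11 = 2048
Sum = 1 + 2 + 16 + 64 + 128 + 512 + 2048
= 2771


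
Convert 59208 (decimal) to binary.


Divide by 2 repeatedly:
59208 ÷ 2 = 29604 remainder 0
29604 ÷ 2 = 14802 remainder 0
14802 ÷ 2 = 7401 remainder 0
7401 ÷ 2 = 3700 remainder 1
3700 ÷ 2 = 1850 remainder 0
1850 ÷ 2 = 925 remainder 0
925 ÷ 2 = 462 remainder 1
462 ÷ 2 = 231 remainder 0
231 ÷ 2 = 115 remainder 1
115 ÷ 2 = 57 remainder 1
57 ÷ 2 = 28 remainder 1
28 ÷ 2 = 14 remainder 0
14 ÷ 2 = 7 remainder 0
7 ÷ 2 = 3 remainder 1
3 ÷ 2 = 1 remainder 1
1 ÷ 2 = 0 remainder 1
Reading remainders bottom-up:
= 1110011101001000


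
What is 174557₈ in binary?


Each octal digit → 3 binary bits:
  1 = 001
  7 = 111
  4 = 100
  5 = 101
  5 = 101
  7 = 111
Concatenate: 001 111 100 101 101 111
= 001111100101101111


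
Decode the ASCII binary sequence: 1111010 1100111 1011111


Codes (binary): 1111010 1100111 1011111
Per-code ASCII lookup:
  1111010 = 122  (range 97-122: lowercase, 122 - 97 = 25) → 'z'
  1100111 = 103  (range 97-122: lowercase, 103 - 97 = 6) → 'g'
  1011111 = 95  (special character) → '_'
= 'zg_'


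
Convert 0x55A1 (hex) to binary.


Each hex digit → 4 binary bits:
  5 = 0101
  5 = 0101
  A = 1010
  1 = 0001
Concatenate: 0101 0101 1010 0001
= 0101010110100001


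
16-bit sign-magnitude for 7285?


Sign bit: 0 (positive)
Magnitude: 7285 = 001110001110101
= 0001110001110101


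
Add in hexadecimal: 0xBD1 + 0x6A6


Align and add column by column (LSB to MSB, each column mod 16 with carry):
  0BD1
+ 06A6
  ----
  col 0: 1(1) + 6(6) + 0 (carry in) = 7 → 7(7), carry out 0
  col 1: D(13) + A(10) + 0 (carry in) = 23 → 7(7), carry out 1
  col 2: B(11) + 6(6) + 1 (carry in) = 18 → 2(2), carry out 1
  col 3: 0(0) + 0(0) + 1 (carry in) = 1 → 1(1), carry out 0
Reading digits MSB→LSB: 1277
Strip leading zeros: 1277
= 0x1277


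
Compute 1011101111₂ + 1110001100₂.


Align and add column by column (LSB to MSB, carry propagating):
  01011101111
+ 01110001100
  -----------
  col 0: 1 + 0 + 0 (carry in) = 1 → bit 1, carry out 0
  col 1: 1 + 0 + 0 (carry in) = 1 → bit 1, carry out 0
  col 2: 1 + 1 + 0 (carry in) = 2 → bit 0, carry out 1
  col 3: 1 + 1 + 1 (carry in) = 3 → bit 1, carry out 1
  col 4: 0 + 0 + 1 (carry in) = 1 → bit 1, carry out 0
  col 5: 1 + 0 + 0 (carry in) = 1 → bit 1, carry out 0
  col 6: 1 + 0 + 0 (carry in) = 1 → bit 1, carry out 0
  col 7: 1 + 1 + 0 (carry in) = 2 → bit 0, carry out 1
  col 8: 0 + 1 + 1 (carry in) = 2 → bit 0, carry out 1
  col 9: 1 + 1 + 1 (carry in) = 3 → bit 1, carry out 1
  col 10: 0 + 0 + 1 (carry in) = 1 → bit 1, carry out 0
Reading bits MSB→LSB: 11001111011
Strip leading zeros: 11001111011
= 11001111011


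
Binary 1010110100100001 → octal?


Group into 3-bit groups: 001010110100100001
  001 = 1
  010 = 2
  110 = 6
  100 = 4
  100 = 4
  001 = 1
= 0o126441


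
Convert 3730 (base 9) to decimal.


Positional values (base 9):
  0 × 9^0 = 0 × 1 = 0
  3 × 9^1 = 3 × 9 = 27
  7 × 9^2 = 7 × 81 = 567
  3 × 9^3 = 3 × 729 = 2187
Sum = 0 + 27 + 567 + 2187
= 2781


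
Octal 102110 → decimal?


Positional values:
Position 0: 0 × 8^0 = 0
Position 1: 1 × 8^1 = 8
Position 2: 1 × 8^2 = 64
Position 3: 2 × 8^3 = 1024
Position 4: 0 × 8^4 = 0
Position 5: 1 × 8^5 = 32768
Sum = 0 + 8 + 64 + 1024 + 0 + 32768
= 33864


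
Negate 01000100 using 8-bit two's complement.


Original: 01000100
Step 1 - Invert all bits: 10111011
Step 2 - Add 1: 10111011 + 1
= 10111100 (represents -68)


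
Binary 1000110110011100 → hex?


Group into 4-bit nibbles: 1000110110011100
  1000 = 8
  1101 = D
  1001 = 9
  1100 = C
= 0x8D9C


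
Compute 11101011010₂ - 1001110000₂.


Align and subtract column by column (LSB to MSB, borrowing when needed):
  11101011010
- 01001110000
  -----------
  col 0: (0 - 0 borrow-in) - 0 → 0 - 0 = 0, borrow out 0
  col 1: (1 - 0 borrow-in) - 0 → 1 - 0 = 1, borrow out 0
  col 2: (0 - 0 borrow-in) - 0 → 0 - 0 = 0, borrow out 0
  col 3: (1 - 0 borrow-in) - 0 → 1 - 0 = 1, borrow out 0
  col 4: (1 - 0 borrow-in) - 1 → 1 - 1 = 0, borrow out 0
  col 5: (0 - 0 borrow-in) - 1 → borrow from next column: (0+2) - 1 = 1, borrow out 1
  col 6: (1 - 1 borrow-in) - 1 → borrow from next column: (0+2) - 1 = 1, borrow out 1
  col 7: (0 - 1 borrow-in) - 0 → borrow from next column: (-1+2) - 0 = 1, borrow out 1
  col 8: (1 - 1 borrow-in) - 0 → 0 - 0 = 0, borrow out 0
  col 9: (1 - 0 borrow-in) - 1 → 1 - 1 = 0, borrow out 0
  col 10: (1 - 0 borrow-in) - 0 → 1 - 0 = 1, borrow out 0
Reading bits MSB→LSB: 10011101010
Strip leading zeros: 10011101010
= 10011101010


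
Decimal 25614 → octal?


Divide by 8 repeatedly:
25614 ÷ 8 = 3201 remainder 6
3201 ÷ 8 = 400 remainder 1
400 ÷ 8 = 50 remainder 0
50 ÷ 8 = 6 remainder 2
6 ÷ 8 = 0 remainder 6
Reading remainders bottom-up:
= 0o62016


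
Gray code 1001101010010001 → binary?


Gray code: 1001101010010001
MSB stays the same: 1
Each subsequent bit = prev_binary XOR current_gray:
  B[1] = 1 XOR 0 = 1
  B[2] = 1 XOR 0 = 1
  B[3] = 1 XOR 1 = 0
  B[4] = 0 XOR 1 = 1
  B[5] = 1 XOR 0 = 1
  B[6] = 1 XOR 1 = 0
  B[7] = 0 XOR 0 = 0
  B[8] = 0 XOR 1 = 1
  B[9] = 1 XOR 0 = 1
  B[10] = 1 XOR 0 = 1
  B[11] = 1 XOR 1 = 0
  B[12] = 0 XOR 0 = 0
  B[13] = 0 XOR 0 = 0
  B[14] = 0 XOR 0 = 0
  B[15] = 0 XOR 1 = 1
= 1110110011100001 (60641 decimal)


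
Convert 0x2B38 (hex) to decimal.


Positional values:
Position 0: 8 × 16^0 = 8 × 1 = 8
Position 1: 3 × 16^1 = 3 × 16 = 48
Position 2: B × 16^2 = 11 × 256 = 2816
Position 3: 2 × 16^3 = 2 × 4096 = 8192
Sum = 8 + 48 + 2816 + 8192
= 11064


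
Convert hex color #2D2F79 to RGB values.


Hex: #2D2F79
R = 2D₁₆ = 45
G = 2F₁₆ = 47
B = 79₁₆ = 121
= RGB(45, 47, 121)


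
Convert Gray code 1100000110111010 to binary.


Gray code: 1100000110111010
MSB stays the same: 1
Each subsequent bit = prev_binary XOR current_gray:
  B[1] = 1 XOR 1 = 0
  B[2] = 0 XOR 0 = 0
  B[3] = 0 XOR 0 = 0
  B[4] = 0 XOR 0 = 0
  B[5] = 0 XOR 0 = 0
  B[6] = 0 XOR 0 = 0
  B[7] = 0 XOR 1 = 1
  B[8] = 1 XOR 1 = 0
  B[9] = 0 XOR 0 = 0
  B[10] = 0 XOR 1 = 1
  B[11] = 1 XOR 1 = 0
  B[12] = 0 XOR 1 = 1
  B[13] = 1 XOR 0 = 1
  B[14] = 1 XOR 1 = 0
  B[15] = 0 XOR 0 = 0
= 1000000100101100 (33068 decimal)


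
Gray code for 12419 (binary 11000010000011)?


Binary: 11000010000011
Gray code: G = B XOR (B >> 1)
B >> 1 = 01100001000001
11000010000011 XOR 01100001000001:
  1 XOR 0 = 1
  1 XOR 1 = 0
  0 XOR 1 = 1
  0 XOR 0 = 0
  0 XOR 0 = 0
  0 XOR 0 = 0
  1 XOR 0 = 1
  0 XOR 1 = 1
  0 XOR 0 = 0
  0 XOR 0 = 0
  0 XOR 0 = 0
  0 XOR 0 = 0
  1 XOR 0 = 1
  1 XOR 1 = 0
= 10100011000010


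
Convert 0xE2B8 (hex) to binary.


Each hex digit → 4 binary bits:
  E = 1110
  2 = 0010
  B = 1011
  8 = 1000
Concatenate: 1110 0010 1011 1000
= 1110001010111000


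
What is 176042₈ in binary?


Each octal digit → 3 binary bits:
  1 = 001
  7 = 111
  6 = 110
  0 = 000
  4 = 100
  2 = 010
Concatenate: 001 111 110 000 100 010
= 001111110000100010


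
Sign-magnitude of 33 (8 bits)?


Sign bit: 0 (positive)
Magnitude: 33 = 0100001
= 00100001


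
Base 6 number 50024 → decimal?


Positional values (base 6):
  4 × 6^0 = 4 × 1 = 4
  2 × 6^1 = 2 × 6 = 12
  0 × 6^2 = 0 × 36 = 0
  0 × 6^3 = 0 × 216 = 0
  5 × 6^4 = 5 × 1296 = 6480
Sum = 4 + 12 + 0 + 0 + 6480
= 6496


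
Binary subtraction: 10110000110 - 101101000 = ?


Align and subtract column by column (LSB to MSB, borrowing when needed):
  10110000110
- 00101101000
  -----------
  col 0: (0 - 0 borrow-in) - 0 → 0 - 0 = 0, borrow out 0
  col 1: (1 - 0 borrow-in) - 0 → 1 - 0 = 1, borrow out 0
  col 2: (1 - 0 borrow-in) - 0 → 1 - 0 = 1, borrow out 0
  col 3: (0 - 0 borrow-in) - 1 → borrow from next column: (0+2) - 1 = 1, borrow out 1
  col 4: (0 - 1 borrow-in) - 0 → borrow from next column: (-1+2) - 0 = 1, borrow out 1
  col 5: (0 - 1 borrow-in) - 1 → borrow from next column: (-1+2) - 1 = 0, borrow out 1
  col 6: (0 - 1 borrow-in) - 1 → borrow from next column: (-1+2) - 1 = 0, borrow out 1
  col 7: (1 - 1 borrow-in) - 0 → 0 - 0 = 0, borrow out 0
  col 8: (1 - 0 borrow-in) - 1 → 1 - 1 = 0, borrow out 0
  col 9: (0 - 0 borrow-in) - 0 → 0 - 0 = 0, borrow out 0
  col 10: (1 - 0 borrow-in) - 0 → 1 - 0 = 1, borrow out 0
Reading bits MSB→LSB: 10000011110
Strip leading zeros: 10000011110
= 10000011110


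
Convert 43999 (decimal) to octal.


Divide by 8 repeatedly:
43999 ÷ 8 = 5499 remainder 7
5499 ÷ 8 = 687 remainder 3
687 ÷ 8 = 85 remainder 7
85 ÷ 8 = 10 remainder 5
10 ÷ 8 = 1 remainder 2
1 ÷ 8 = 0 remainder 1
Reading remainders bottom-up:
= 0o125737


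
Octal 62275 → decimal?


Positional values:
Position 0: 5 × 8^0 = 5
Position 1: 7 × 8^1 = 56
Position 2: 2 × 8^2 = 128
Position 3: 2 × 8^3 = 1024
Position 4: 6 × 8^4 = 24576
Sum = 5 + 56 + 128 + 1024 + 24576
= 25789


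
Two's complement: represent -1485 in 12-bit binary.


Original: 010111001101
Step 1 - Invert all bits: 101000110010
Step 2 - Add 1: 101000110010 + 1
= 101000110011 (represents -1485)


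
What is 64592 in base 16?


Divide by 16 repeatedly:
64592 ÷ 16 = 4037 remainder 0 (0)
4037 ÷ 16 = 252 remainder 5 (5)
252 ÷ 16 = 15 remainder 12 (C)
15 ÷ 16 = 0 remainder 15 (F)
Reading remainders bottom-up:
= 0xFC50


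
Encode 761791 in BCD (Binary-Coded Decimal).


Each digit → 4-bit binary:
  7 → 0111
  6 → 0110
  1 → 0001
  7 → 0111
  9 → 1001
  1 → 0001
= 0111 0110 0001 0111 1001 0001


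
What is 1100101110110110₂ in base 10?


Positional values:
Bit 1: 1 × 2^1 = 2
Bit 2: 1 × 2^2 = 4
Bit 4: 1 × 2^4 = 16
Bit 5: 1 × 2^5 = 32
Bit 7: 1 × 2^7 = 128
Bit 8: 1 × 2^8 = 256
Bit 9: 1 × 2^9 = 512
Bit 11: 1 × 2^11 = 2048
Bit 14: 1 × 2^14 = 16384
Bit 15: 1 × 2^15 = 32768
Sum = 2 + 4 + 16 + 32 + 128 + 256 + 512 + 2048 + 16384 + 32768
= 52150


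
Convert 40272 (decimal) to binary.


Divide by 2 repeatedly:
40272 ÷ 2 = 20136 remainder 0
20136 ÷ 2 = 10068 remainder 0
10068 ÷ 2 = 5034 remainder 0
5034 ÷ 2 = 2517 remainder 0
2517 ÷ 2 = 1258 remainder 1
1258 ÷ 2 = 629 remainder 0
629 ÷ 2 = 314 remainder 1
314 ÷ 2 = 157 remainder 0
157 ÷ 2 = 78 remainder 1
78 ÷ 2 = 39 remainder 0
39 ÷ 2 = 19 remainder 1
19 ÷ 2 = 9 remainder 1
9 ÷ 2 = 4 remainder 1
4 ÷ 2 = 2 remainder 0
2 ÷ 2 = 1 remainder 0
1 ÷ 2 = 0 remainder 1
Reading remainders bottom-up:
= 1001110101010000


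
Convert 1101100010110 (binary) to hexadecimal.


Group into 4-bit nibbles: 0001101100010110
  0001 = 1
  1011 = B
  0001 = 1
  0110 = 6
= 0x1B16


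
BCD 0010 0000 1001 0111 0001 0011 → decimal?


Each 4-bit group → digit:
  0010 → 2
  0000 → 0
  1001 → 9
  0111 → 7
  0001 → 1
  0011 → 3
= 209713


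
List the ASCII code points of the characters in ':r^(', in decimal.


String: ':r^('  (4 characters)
Per-character ASCII lookup:
  ':': special character: ':' = 58
  'r': lowercase starts at 97: 'r' = 97 + 17 = 114
  '^': special character: '^' = 94
  '(': special character: '(' = 40
= 58 114 94 40


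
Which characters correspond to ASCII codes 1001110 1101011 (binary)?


Codes (binary): 1001110 1101011
Per-code ASCII lookup:
  1001110 = 78  (range 65-90: uppercase, 78 - 65 = 13) → 'N'
  1101011 = 107  (range 97-122: lowercase, 107 - 97 = 10) → 'k'
= 'Nk'


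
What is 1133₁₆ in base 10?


Positional values:
Position 0: 3 × 16^0 = 3 × 1 = 3
Position 1: 3 × 16^1 = 3 × 16 = 48
Position 2: 1 × 16^2 = 1 × 256 = 256
Position 3: 1 × 16^3 = 1 × 4096 = 4096
Sum = 3 + 48 + 256 + 4096
= 4403


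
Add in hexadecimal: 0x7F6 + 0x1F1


Align and add column by column (LSB to MSB, each column mod 16 with carry):
  07F6
+ 01F1
  ----
  col 0: 6(6) + 1(1) + 0 (carry in) = 7 → 7(7), carry out 0
  col 1: F(15) + F(15) + 0 (carry in) = 30 → E(14), carry out 1
  col 2: 7(7) + 1(1) + 1 (carry in) = 9 → 9(9), carry out 0
  col 3: 0(0) + 0(0) + 0 (carry in) = 0 → 0(0), carry out 0
Reading digits MSB→LSB: 09E7
Strip leading zeros: 9E7
= 0x9E7


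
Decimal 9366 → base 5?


Divide by 5 repeatedly:
9366 ÷ 5 = 1873 remainder 1
1873 ÷ 5 = 374 remainder 3
374 ÷ 5 = 74 remainder 4
74 ÷ 5 = 14 remainder 4
14 ÷ 5 = 2 remainder 4
2 ÷ 5 = 0 remainder 2
Reading remainders bottom-up:
= 244431


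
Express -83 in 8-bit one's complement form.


Original: 01010011
Invert all bits:
  bit 0: 0 → 1
  bit 1: 1 → 0
  bit 2: 0 → 1
  bit 3: 1 → 0
  bit 4: 0 → 1
  bit 5: 0 → 1
  bit 6: 1 → 0
  bit 7: 1 → 0
= 10101100


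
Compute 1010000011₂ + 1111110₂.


Align and add column by column (LSB to MSB, carry propagating):
  01010000011
+ 00001111110
  -----------
  col 0: 1 + 0 + 0 (carry in) = 1 → bit 1, carry out 0
  col 1: 1 + 1 + 0 (carry in) = 2 → bit 0, carry out 1
  col 2: 0 + 1 + 1 (carry in) = 2 → bit 0, carry out 1
  col 3: 0 + 1 + 1 (carry in) = 2 → bit 0, carry out 1
  col 4: 0 + 1 + 1 (carry in) = 2 → bit 0, carry out 1
  col 5: 0 + 1 + 1 (carry in) = 2 → bit 0, carry out 1
  col 6: 0 + 1 + 1 (carry in) = 2 → bit 0, carry out 1
  col 7: 1 + 0 + 1 (carry in) = 2 → bit 0, carry out 1
  col 8: 0 + 0 + 1 (carry in) = 1 → bit 1, carry out 0
  col 9: 1 + 0 + 0 (carry in) = 1 → bit 1, carry out 0
  col 10: 0 + 0 + 0 (carry in) = 0 → bit 0, carry out 0
Reading bits MSB→LSB: 01100000001
Strip leading zeros: 1100000001
= 1100000001


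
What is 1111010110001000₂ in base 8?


Group into 3-bit groups: 001111010110001000
  001 = 1
  111 = 7
  010 = 2
  110 = 6
  001 = 1
  000 = 0
= 0o172610


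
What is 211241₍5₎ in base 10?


Positional values (base 5):
  1 × 5^0 = 1 × 1 = 1
  4 × 5^1 = 4 × 5 = 20
  2 × 5^2 = 2 × 25 = 50
  1 × 5^3 = 1 × 125 = 125
  1 × 5^4 = 1 × 625 = 625
  2 × 5^5 = 2 × 3125 = 6250
Sum = 1 + 20 + 50 + 125 + 625 + 6250
= 7071


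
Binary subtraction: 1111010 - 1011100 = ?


Align and subtract column by column (LSB to MSB, borrowing when needed):
  1111010
- 1011100
  -------
  col 0: (0 - 0 borrow-in) - 0 → 0 - 0 = 0, borrow out 0
  col 1: (1 - 0 borrow-in) - 0 → 1 - 0 = 1, borrow out 0
  col 2: (0 - 0 borrow-in) - 1 → borrow from next column: (0+2) - 1 = 1, borrow out 1
  col 3: (1 - 1 borrow-in) - 1 → borrow from next column: (0+2) - 1 = 1, borrow out 1
  col 4: (1 - 1 borrow-in) - 1 → borrow from next column: (0+2) - 1 = 1, borrow out 1
  col 5: (1 - 1 borrow-in) - 0 → 0 - 0 = 0, borrow out 0
  col 6: (1 - 0 borrow-in) - 1 → 1 - 1 = 0, borrow out 0
Reading bits MSB→LSB: 0011110
Strip leading zeros: 11110
= 11110


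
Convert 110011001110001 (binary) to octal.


Group into 3-bit groups: 110011001110001
  110 = 6
  011 = 3
  001 = 1
  110 = 6
  001 = 1
= 0o63161


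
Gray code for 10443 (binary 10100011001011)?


Binary: 10100011001011
Gray code: G = B XOR (B >> 1)
B >> 1 = 01010001100101
10100011001011 XOR 01010001100101:
  1 XOR 0 = 1
  0 XOR 1 = 1
  1 XOR 0 = 1
  0 XOR 1 = 1
  0 XOR 0 = 0
  0 XOR 0 = 0
  1 XOR 0 = 1
  1 XOR 1 = 0
  0 XOR 1 = 1
  0 XOR 0 = 0
  1 XOR 0 = 1
  0 XOR 1 = 1
  1 XOR 0 = 1
  1 XOR 1 = 0
= 11110010101110


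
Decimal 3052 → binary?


Divide by 2 repeatedly:
3052 ÷ 2 = 1526 remainder 0
1526 ÷ 2 = 763 remainder 0
763 ÷ 2 = 381 remainder 1
381 ÷ 2 = 190 remainder 1
190 ÷ 2 = 95 remainder 0
95 ÷ 2 = 47 remainder 1
47 ÷ 2 = 23 remainder 1
23 ÷ 2 = 11 remainder 1
11 ÷ 2 = 5 remainder 1
5 ÷ 2 = 2 remainder 1
2 ÷ 2 = 1 remainder 0
1 ÷ 2 = 0 remainder 1
Reading remainders bottom-up:
= 101111101100


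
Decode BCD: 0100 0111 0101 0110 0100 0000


Each 4-bit group → digit:
  0100 → 4
  0111 → 7
  0101 → 5
  0110 → 6
  0100 → 4
  0000 → 0
= 475640


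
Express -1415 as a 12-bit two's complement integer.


Original: 010110000111
Step 1 - Invert all bits: 101001111000
Step 2 - Add 1: 101001111000 + 1
= 101001111001 (represents -1415)


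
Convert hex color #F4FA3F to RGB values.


Hex: #F4FA3F
R = F4₁₆ = 244
G = FA₁₆ = 250
B = 3F₁₆ = 63
= RGB(244, 250, 63)


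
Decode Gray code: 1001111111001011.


Gray code: 1001111111001011
MSB stays the same: 1
Each subsequent bit = prev_binary XOR current_gray:
  B[1] = 1 XOR 0 = 1
  B[2] = 1 XOR 0 = 1
  B[3] = 1 XOR 1 = 0
  B[4] = 0 XOR 1 = 1
  B[5] = 1 XOR 1 = 0
  B[6] = 0 XOR 1 = 1
  B[7] = 1 XOR 1 = 0
  B[8] = 0 XOR 1 = 1
  B[9] = 1 XOR 1 = 0
  B[10] = 0 XOR 0 = 0
  B[11] = 0 XOR 0 = 0
  B[12] = 0 XOR 1 = 1
  B[13] = 1 XOR 0 = 1
  B[14] = 1 XOR 1 = 0
  B[15] = 0 XOR 1 = 1
= 1110101010001101 (60045 decimal)


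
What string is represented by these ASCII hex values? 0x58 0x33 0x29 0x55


Codes (hex): 0x58 0x33 0x29 0x55
Per-code ASCII lookup:
  0x58 = 88  (range 65-90: uppercase, 88 - 65 = 23) → 'X'
  0x33 = 51  (range 48-57: digits, 51 - 48 = 3) → '3'
  0x29 = 41  (special character) → ')'
  0x55 = 85  (range 65-90: uppercase, 85 - 65 = 20) → 'U'
= 'X3)U'


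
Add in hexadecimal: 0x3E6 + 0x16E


Align and add column by column (LSB to MSB, each column mod 16 with carry):
  03E6
+ 016E
  ----
  col 0: 6(6) + E(14) + 0 (carry in) = 20 → 4(4), carry out 1
  col 1: E(14) + 6(6) + 1 (carry in) = 21 → 5(5), carry out 1
  col 2: 3(3) + 1(1) + 1 (carry in) = 5 → 5(5), carry out 0
  col 3: 0(0) + 0(0) + 0 (carry in) = 0 → 0(0), carry out 0
Reading digits MSB→LSB: 0554
Strip leading zeros: 554
= 0x554


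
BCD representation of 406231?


Each digit → 4-bit binary:
  4 → 0100
  0 → 0000
  6 → 0110
  2 → 0010
  3 → 0011
  1 → 0001
= 0100 0000 0110 0010 0011 0001


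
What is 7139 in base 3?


Divide by 3 repeatedly:
7139 ÷ 3 = 2379 remainder 2
2379 ÷ 3 = 793 remainder 0
793 ÷ 3 = 264 remainder 1
264 ÷ 3 = 88 remainder 0
88 ÷ 3 = 29 remainder 1
29 ÷ 3 = 9 remainder 2
9 ÷ 3 = 3 remainder 0
3 ÷ 3 = 1 remainder 0
1 ÷ 3 = 0 remainder 1
Reading remainders bottom-up:
= 100210102


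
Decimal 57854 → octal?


Divide by 8 repeatedly:
57854 ÷ 8 = 7231 remainder 6
7231 ÷ 8 = 903 remainder 7
903 ÷ 8 = 112 remainder 7
112 ÷ 8 = 14 remainder 0
14 ÷ 8 = 1 remainder 6
1 ÷ 8 = 0 remainder 1
Reading remainders bottom-up:
= 0o160776
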